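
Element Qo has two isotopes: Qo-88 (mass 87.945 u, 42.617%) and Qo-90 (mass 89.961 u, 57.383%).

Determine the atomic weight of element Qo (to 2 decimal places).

Ar = Σ fᵢ·mᵢ = 0.42617 × 87.945 + 0.57383 × 89.961
= 37.4795 + 51.6223 = 89.1018 u

89.10 u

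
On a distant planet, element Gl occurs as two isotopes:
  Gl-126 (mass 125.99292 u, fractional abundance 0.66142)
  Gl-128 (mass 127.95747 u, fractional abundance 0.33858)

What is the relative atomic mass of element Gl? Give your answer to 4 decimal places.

126.6581 u

Ar = Σ fᵢ·mᵢ = 0.66142 × 125.99292 + 0.33858 × 127.95747
= 83.334237 + 43.323840 = 126.658077 u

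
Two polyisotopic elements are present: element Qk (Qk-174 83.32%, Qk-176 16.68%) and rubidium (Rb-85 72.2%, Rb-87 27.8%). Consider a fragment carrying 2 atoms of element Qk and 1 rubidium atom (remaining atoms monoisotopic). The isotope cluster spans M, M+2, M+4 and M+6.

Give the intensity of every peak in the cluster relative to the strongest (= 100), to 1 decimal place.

100.0 : 78.5 : 19.4 : 1.5

Element Qk pattern (n=2): 0.69422224 : 0.27795552 : 0.02782224
Rubidium pattern (n=1): 0.7220 : 0.2780
Convolve the two distributions (both contribute in 2-u steps):
  M: 0.69422224×0.7220 = 0.501228
  M+2: 0.69422224×0.2780 + 0.27795552×0.7220 = 0.393678
  M+4: 0.27795552×0.2780 + 0.02782224×0.7220 = 0.097359
  M+6: 0.02782224×0.2780 = 0.007735
Scale to base peak (0.501228) = 100: 100.0 : 78.5 : 19.4 : 1.5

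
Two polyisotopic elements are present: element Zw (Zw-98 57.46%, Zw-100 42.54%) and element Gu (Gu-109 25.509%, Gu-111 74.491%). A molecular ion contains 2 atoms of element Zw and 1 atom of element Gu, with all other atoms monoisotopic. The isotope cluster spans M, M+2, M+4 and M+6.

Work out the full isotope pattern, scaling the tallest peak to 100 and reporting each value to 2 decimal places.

Element Zw pattern (n=2): 0.33016516 : 0.48886968 : 0.18096516
Element Gu pattern (n=1): 0.25509 : 0.74491
Convolve the two distributions (both contribute in 2-u steps):
  M: 0.33016516×0.25509 = 0.084222
  M+2: 0.33016516×0.74491 + 0.48886968×0.25509 = 0.370649
  M+4: 0.48886968×0.74491 + 0.18096516×0.25509 = 0.410326
  M+6: 0.18096516×0.74491 = 0.134803
Scale to base peak (0.410326) = 100: 20.53 : 90.33 : 100.00 : 32.85

20.53 : 90.33 : 100.00 : 32.85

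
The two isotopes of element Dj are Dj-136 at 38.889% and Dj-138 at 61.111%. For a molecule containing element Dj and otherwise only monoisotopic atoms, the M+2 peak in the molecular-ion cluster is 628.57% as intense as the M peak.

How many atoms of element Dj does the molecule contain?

4

With n Dj atoms, P(M+2)/P(M) = C(n,1)·p^(n−1)q / p^n = n·q/p = n · 0.61111/0.38889.
n = 6.2857 × 0.38889/0.61111 = 4.00 ≈ 4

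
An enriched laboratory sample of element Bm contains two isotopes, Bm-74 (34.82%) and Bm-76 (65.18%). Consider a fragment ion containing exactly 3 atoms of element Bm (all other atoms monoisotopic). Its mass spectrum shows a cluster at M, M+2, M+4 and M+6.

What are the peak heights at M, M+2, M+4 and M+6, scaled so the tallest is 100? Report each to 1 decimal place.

9.5 : 53.4 : 100.0 : 62.4

Expanding (0.3482 + 0.6518)^3:
P(M) = 0.3482^3 = 0.042217
P(M+2) = 3 × 0.3482^2 × 0.6518^1 = 0.237079
P(M+4) = 3 × 0.3482^1 × 0.6518^2 = 0.443791
P(M+6) = 0.6518^3 = 0.276913
The M+4 peak is largest (0.443791); scaling to 100 gives 9.5 : 53.4 : 100.0 : 62.4.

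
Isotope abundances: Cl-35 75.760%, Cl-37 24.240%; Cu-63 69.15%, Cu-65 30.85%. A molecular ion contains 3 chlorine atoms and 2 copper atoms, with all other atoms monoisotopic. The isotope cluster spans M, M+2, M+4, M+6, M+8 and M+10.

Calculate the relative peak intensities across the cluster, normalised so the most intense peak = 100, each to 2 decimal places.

Chlorine pattern (n=3): 0.4348304 : 0.41738208 : 0.13354464 : 0.01424288
Copper pattern (n=2): 0.47817225 : 0.4266555 : 0.09517225
Convolve the two distributions (both contribute in 2-u steps):
  M: 0.4348304×0.47817225 = 0.207924
  M+2: 0.4348304×0.4266555 + 0.41738208×0.47817225 = 0.385103
  M+4: 0.4348304×0.09517225 + 0.41738208×0.4266555 + 0.13354464×0.47817225 = 0.283319
  M+6: 0.41738208×0.09517225 + 0.13354464×0.4266555 + 0.01424288×0.47817225 = 0.103511
  M+8: 0.13354464×0.09517225 + 0.01424288×0.4266555 = 0.018787
  M+10: 0.01424288×0.09517225 = 0.001356
Scale to base peak (0.385103) = 100: 53.99 : 100.00 : 73.57 : 26.88 : 4.88 : 0.35

53.99 : 100.00 : 73.57 : 26.88 : 4.88 : 0.35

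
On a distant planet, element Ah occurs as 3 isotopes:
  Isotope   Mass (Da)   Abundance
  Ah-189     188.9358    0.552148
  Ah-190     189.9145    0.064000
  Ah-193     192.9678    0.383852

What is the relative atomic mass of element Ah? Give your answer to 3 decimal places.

190.546 Da

The abundance-weighted mean is 0.552148 × 188.9358 + 0.064000 × 189.9145 + 0.383852 × 192.9678
= 104.32052 + 12.15453 + 74.07108 = 190.54613 Da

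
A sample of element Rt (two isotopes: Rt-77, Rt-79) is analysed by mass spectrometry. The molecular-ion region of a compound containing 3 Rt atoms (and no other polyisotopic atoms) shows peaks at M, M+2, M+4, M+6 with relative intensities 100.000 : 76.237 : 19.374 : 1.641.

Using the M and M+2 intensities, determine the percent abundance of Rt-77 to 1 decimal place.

79.7%

Write p for the Rt-77 fraction. I(M+2)/I(M) = [C(3,1)·p^2·(1−p)] / p^3 = 3·(1−p)/p = 76.237/100.000 = 0.7624
(1−p)/p = 0.7624/3 = 0.2541  ⇒  p = 1/(1 + 0.2541) = 0.7974
Rt-77: 79.7%, Rt-79: 20.3%.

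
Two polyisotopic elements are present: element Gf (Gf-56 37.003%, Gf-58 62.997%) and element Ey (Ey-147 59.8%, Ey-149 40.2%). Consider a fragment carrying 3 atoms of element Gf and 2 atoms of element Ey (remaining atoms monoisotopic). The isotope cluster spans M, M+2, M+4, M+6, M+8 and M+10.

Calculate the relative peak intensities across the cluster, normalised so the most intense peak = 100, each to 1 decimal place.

5.3 : 34.1 : 84.6 : 100.0 : 55.8 : 11.8

Element Gf pattern (n=3): 0.05066532 : 0.25877064 : 0.44055276 : 0.25001128
Element Ey pattern (n=2): 0.357604 : 0.480792 : 0.161604
Convolve the two distributions (both contribute in 2-u steps):
  M: 0.05066532×0.357604 = 0.018118
  M+2: 0.05066532×0.480792 + 0.25877064×0.357604 = 0.116897
  M+4: 0.05066532×0.161604 + 0.25877064×0.480792 + 0.44055276×0.357604 = 0.290146
  M+6: 0.25877064×0.161604 + 0.44055276×0.480792 + 0.25001128×0.357604 = 0.343038
  M+8: 0.44055276×0.161604 + 0.25001128×0.480792 = 0.191399
  M+10: 0.25001128×0.161604 = 0.040403
Scale to base peak (0.343038) = 100: 5.3 : 34.1 : 84.6 : 100.0 : 55.8 : 11.8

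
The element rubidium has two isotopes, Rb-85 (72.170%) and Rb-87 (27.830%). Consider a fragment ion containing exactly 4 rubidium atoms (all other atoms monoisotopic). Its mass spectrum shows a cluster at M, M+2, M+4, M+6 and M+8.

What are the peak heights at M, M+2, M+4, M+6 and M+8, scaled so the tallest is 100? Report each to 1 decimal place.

Expanding (0.72170 + 0.27830)^4:
P(M) = 0.72170^4 = 0.271286
P(M+2) = 4 × 0.72170^3 × 0.27830^1 = 0.418450
P(M+4) = 6 × 0.72170^2 × 0.27830^2 = 0.242042
P(M+6) = 4 × 0.72170^1 × 0.27830^3 = 0.062224
P(M+8) = 0.27830^4 = 0.005999
The M+2 peak is largest (0.418450); scaling to 100 gives 64.8 : 100.0 : 57.8 : 14.9 : 1.4.

64.8 : 100.0 : 57.8 : 14.9 : 1.4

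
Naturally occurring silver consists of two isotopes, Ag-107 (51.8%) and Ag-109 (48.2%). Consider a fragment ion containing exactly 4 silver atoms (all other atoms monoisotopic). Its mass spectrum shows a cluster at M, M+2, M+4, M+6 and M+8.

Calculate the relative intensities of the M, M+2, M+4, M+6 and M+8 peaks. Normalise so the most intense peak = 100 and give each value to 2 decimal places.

Each Ag atom is independently Ag-107 (p = 0.518) or Ag-109 (q = 0.482); the cluster is the binomial expansion (p + q)^4.
P(M) = 0.518^4 = 0.071998
P(M+2) = 4 × 0.518^3 × 0.482^1 = 0.267976
P(M+4) = 6 × 0.518^2 × 0.482^2 = 0.374029
P(M+6) = 4 × 0.518^1 × 0.482^3 = 0.232023
P(M+8) = 0.482^4 = 0.053974
The M+4 peak is largest (0.374029); scaling to 100 gives 19.25 : 71.65 : 100.00 : 62.03 : 14.43.

19.25 : 71.65 : 100.00 : 62.03 : 14.43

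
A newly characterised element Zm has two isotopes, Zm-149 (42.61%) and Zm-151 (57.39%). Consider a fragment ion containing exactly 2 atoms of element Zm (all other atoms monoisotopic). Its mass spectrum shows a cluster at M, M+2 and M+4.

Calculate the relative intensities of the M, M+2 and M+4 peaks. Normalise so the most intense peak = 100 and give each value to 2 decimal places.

37.12 : 100.00 : 67.34

Each Zm atom is independently Zm-149 (p = 0.4261) or Zm-151 (q = 0.5739); the cluster is the binomial expansion (p + q)^2.
P(M) = 0.4261^2 = 0.181561
P(M+2) = 2 × 0.4261^1 × 0.5739^1 = 0.489078
P(M+4) = 0.5739^2 = 0.329361
The M+2 peak is largest (0.489078); scaling to 100 gives 37.12 : 100.00 : 67.34.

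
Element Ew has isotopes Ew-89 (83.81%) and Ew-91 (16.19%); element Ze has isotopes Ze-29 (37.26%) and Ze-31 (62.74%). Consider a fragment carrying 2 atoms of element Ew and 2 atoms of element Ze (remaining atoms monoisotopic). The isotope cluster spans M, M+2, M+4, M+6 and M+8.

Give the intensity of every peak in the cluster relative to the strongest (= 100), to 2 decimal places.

23.96 : 89.94 : 100.00 : 29.26 : 2.54

Element Ew pattern (n=2): 0.70241161 : 0.27137678 : 0.02621161
Element Ze pattern (n=2): 0.13883076 : 0.46753848 : 0.39363076
Convolve the two distributions (both contribute in 2-u steps):
  M: 0.70241161×0.13883076 = 0.097516
  M+2: 0.70241161×0.46753848 + 0.27137678×0.13883076 = 0.366080
  M+4: 0.70241161×0.39363076 + 0.27137678×0.46753848 + 0.02621161×0.13883076 = 0.407009
  M+6: 0.27137678×0.39363076 + 0.02621161×0.46753848 = 0.119077
  M+8: 0.02621161×0.39363076 = 0.010318
Scale to base peak (0.407009) = 100: 23.96 : 89.94 : 100.00 : 29.26 : 2.54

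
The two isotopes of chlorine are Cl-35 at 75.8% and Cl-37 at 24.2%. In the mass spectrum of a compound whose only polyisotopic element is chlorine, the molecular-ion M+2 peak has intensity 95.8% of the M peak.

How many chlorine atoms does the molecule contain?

With n Cl atoms, P(M+2)/P(M) = C(n,1)·p^(n−1)q / p^n = n·q/p = n · 0.242/0.758.
n = 0.958 × 0.758/0.242 = 3.00 ≈ 3

3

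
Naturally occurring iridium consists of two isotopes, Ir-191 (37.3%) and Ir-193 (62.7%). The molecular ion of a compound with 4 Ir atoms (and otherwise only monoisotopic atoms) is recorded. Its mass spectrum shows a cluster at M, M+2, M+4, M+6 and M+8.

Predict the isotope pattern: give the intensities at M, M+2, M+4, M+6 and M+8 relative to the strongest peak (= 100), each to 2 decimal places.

Expanding (0.373 + 0.627)^4:
P(M) = 0.373^4 = 0.019357
P(M+2) = 4 × 0.373^3 × 0.627^1 = 0.130153
P(M+4) = 6 × 0.373^2 × 0.627^2 = 0.328174
P(M+6) = 4 × 0.373^1 × 0.627^3 = 0.367766
P(M+8) = 0.627^4 = 0.154550
The M+6 peak is largest (0.367766); scaling to 100 gives 5.26 : 35.39 : 89.23 : 100.00 : 42.02.

5.26 : 35.39 : 89.23 : 100.00 : 42.02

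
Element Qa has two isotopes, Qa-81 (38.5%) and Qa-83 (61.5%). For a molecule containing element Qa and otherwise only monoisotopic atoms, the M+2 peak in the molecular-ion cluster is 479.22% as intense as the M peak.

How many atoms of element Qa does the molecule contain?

3

For n independent Qa atoms, I(M+2)/I(M) = n · (abundance Qa-83) / (abundance Qa-81) = n · 0.615/0.385.
n = 4.7922 × 0.385/0.615 = 3.00 ≈ 3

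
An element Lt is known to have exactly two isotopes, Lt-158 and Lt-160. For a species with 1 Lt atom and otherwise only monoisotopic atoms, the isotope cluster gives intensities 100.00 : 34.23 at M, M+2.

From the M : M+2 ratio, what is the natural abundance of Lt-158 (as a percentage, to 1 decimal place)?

74.5%

Let p = fractional abundance of Lt-158. I(M+2)/I(M) = [C(1,1)·p^0·(1−p)] / p^1 = 1·(1−p)/p = 34.23/100.00 = 0.3423
(1−p)/p = 0.3423/1 = 0.3423  ⇒  p = 1/(1 + 0.3423) = 0.7450
Lt-158: 74.5%, Lt-160: 25.5%.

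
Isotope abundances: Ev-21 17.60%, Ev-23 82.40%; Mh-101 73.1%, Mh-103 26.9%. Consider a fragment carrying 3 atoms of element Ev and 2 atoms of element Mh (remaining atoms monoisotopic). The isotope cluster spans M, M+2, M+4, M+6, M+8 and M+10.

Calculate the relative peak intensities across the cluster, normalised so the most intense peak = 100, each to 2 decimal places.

Element Ev pattern (n=3): 0.00545178 : 0.07657267 : 0.35849933 : 0.55947622
Element Mh pattern (n=2): 0.534361 : 0.393278 : 0.072361
Convolve the two distributions (both contribute in 2-u steps):
  M: 0.00545178×0.534361 = 0.002913
  M+2: 0.00545178×0.393278 + 0.07657267×0.534361 = 0.043062
  M+4: 0.00545178×0.072361 + 0.07657267×0.393278 + 0.35849933×0.534361 = 0.222077
  M+6: 0.07657267×0.072361 + 0.35849933×0.393278 + 0.55947622×0.534361 = 0.445493
  M+8: 0.35849933×0.072361 + 0.55947622×0.393278 = 0.245971
  M+10: 0.55947622×0.072361 = 0.040484
Scale to base peak (0.445493) = 100: 0.65 : 9.67 : 49.85 : 100.00 : 55.21 : 9.09

0.65 : 9.67 : 49.85 : 100.00 : 55.21 : 9.09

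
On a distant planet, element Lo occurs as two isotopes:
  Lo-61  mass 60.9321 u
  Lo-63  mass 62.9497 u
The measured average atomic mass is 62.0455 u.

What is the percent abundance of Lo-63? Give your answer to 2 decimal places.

55.18%

Writing the weighted mean with unknown fraction x of Lo-61:
60.9321·x + 62.9497·(1 − x) = 62.0455
(60.9321 − 62.9497)·x = 62.0455 − 62.9497
x = -0.9042 / -2.0176 = 0.44816 → 44.82% Lo-61, 55.18% Lo-63.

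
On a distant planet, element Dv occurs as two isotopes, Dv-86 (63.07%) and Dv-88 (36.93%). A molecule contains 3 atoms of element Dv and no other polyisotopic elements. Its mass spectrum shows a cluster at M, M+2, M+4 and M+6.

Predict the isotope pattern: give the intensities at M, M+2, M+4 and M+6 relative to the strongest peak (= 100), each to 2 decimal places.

56.93 : 100.00 : 58.55 : 11.43

Expanding (0.6307 + 0.3693)^3:
P(M) = 0.6307^3 = 0.250881
P(M+2) = 3 × 0.6307^2 × 0.3693^1 = 0.440703
P(M+4) = 3 × 0.6307^1 × 0.3693^2 = 0.258049
P(M+6) = 0.3693^3 = 0.050366
The M+2 peak is largest (0.440703); scaling to 100 gives 56.93 : 100.00 : 58.55 : 11.43.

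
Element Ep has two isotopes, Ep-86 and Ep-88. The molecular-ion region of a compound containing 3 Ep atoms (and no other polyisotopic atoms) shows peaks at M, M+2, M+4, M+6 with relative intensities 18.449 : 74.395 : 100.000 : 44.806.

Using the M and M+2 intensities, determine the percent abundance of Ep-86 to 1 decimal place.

Let p = fractional abundance of Ep-86. I(M+2)/I(M) = [C(3,1)·p^2·(1−p)] / p^3 = 3·(1−p)/p = 74.395/18.449 = 4.0325
(1−p)/p = 4.0325/3 = 1.3442  ⇒  p = 1/(1 + 1.3442) = 0.4266
Ep-86: 42.7%, Ep-88: 57.3%.

42.7%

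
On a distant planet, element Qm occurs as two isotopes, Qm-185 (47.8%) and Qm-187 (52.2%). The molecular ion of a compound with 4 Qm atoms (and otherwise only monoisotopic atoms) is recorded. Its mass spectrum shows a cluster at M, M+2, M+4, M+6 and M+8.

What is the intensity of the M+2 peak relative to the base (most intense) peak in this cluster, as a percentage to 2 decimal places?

Binomial terms of (0.478 + 0.522)^4: M 0.0522, M+2 0.2280, M+4 0.3735, M+6 0.2720, M+8 0.0742 → M+4 is the base peak.
P(M+4) = C(4,2) × 0.478^2 × 0.522^2 = 6 × 0.228484 × 0.272484 = 0.373549 (base)
P(M+2) = C(4,1) × 0.478^3 × 0.522^1 = 4 × 0.10921535 × 0.5220 = 0.228042
Relative intensity = 0.228042 / 0.373549 × 100 = 61.05

61.05%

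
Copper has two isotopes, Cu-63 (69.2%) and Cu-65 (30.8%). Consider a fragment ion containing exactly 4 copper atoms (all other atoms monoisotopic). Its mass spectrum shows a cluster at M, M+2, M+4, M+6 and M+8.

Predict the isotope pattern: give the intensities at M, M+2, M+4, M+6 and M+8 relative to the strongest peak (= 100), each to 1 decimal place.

Expanding (0.692 + 0.308)^4:
P(M) = 0.692^4 = 0.229311
P(M+2) = 4 × 0.692^3 × 0.308^1 = 0.408253
P(M+4) = 6 × 0.692^2 × 0.308^2 = 0.272562
P(M+6) = 4 × 0.692^1 × 0.308^3 = 0.080876
P(M+8) = 0.308^4 = 0.008999
The M+2 peak is largest (0.408253); scaling to 100 gives 56.2 : 100.0 : 66.8 : 19.8 : 2.2.

56.2 : 100.0 : 66.8 : 19.8 : 2.2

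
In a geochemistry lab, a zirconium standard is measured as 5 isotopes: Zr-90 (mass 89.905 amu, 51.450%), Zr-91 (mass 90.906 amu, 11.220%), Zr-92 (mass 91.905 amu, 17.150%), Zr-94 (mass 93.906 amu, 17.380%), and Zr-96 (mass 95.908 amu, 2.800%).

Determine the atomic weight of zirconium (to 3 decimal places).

91.224 amu

Average mass = Σ (abundance × isotope mass) = 0.51450 × 89.905 + 0.11220 × 90.906 + 0.17150 × 91.905 + 0.17380 × 93.906 + 0.02800 × 95.908
= 46.2561 + 10.1997 + 15.7617 + 16.3209 + 2.6854 = 91.2238 amu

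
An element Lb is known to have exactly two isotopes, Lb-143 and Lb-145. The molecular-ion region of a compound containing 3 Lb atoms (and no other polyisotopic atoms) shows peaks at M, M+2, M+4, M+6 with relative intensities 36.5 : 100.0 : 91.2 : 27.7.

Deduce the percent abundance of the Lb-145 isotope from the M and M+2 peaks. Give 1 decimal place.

Write p for the Lb-143 fraction. I(M+2)/I(M) = [C(3,1)·p^2·(1−p)] / p^3 = 3·(1−p)/p = 100.0/36.5 = 2.7397
(1−p)/p = 2.7397/3 = 0.9132  ⇒  p = 1/(1 + 0.9132) = 0.5227
Lb-143: 52.3%, Lb-145: 47.7%.

47.7%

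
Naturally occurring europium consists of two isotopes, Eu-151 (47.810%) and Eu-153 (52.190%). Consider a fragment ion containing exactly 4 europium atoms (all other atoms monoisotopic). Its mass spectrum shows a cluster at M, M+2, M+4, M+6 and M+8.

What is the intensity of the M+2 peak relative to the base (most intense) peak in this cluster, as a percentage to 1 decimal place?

Term probabilities: M 0.0522, M+2 0.2281, M+4 0.3736, M+6 0.2719, M+8 0.0742. Base peak = M+4.
P(M+4) = C(4,2) × 0.47810^2 × 0.52190^2 = 6 × 0.22857961 × 0.27237961 = 0.373563 (base)
P(M+2) = C(4,1) × 0.47810^3 × 0.52190^1 = 4 × 0.10928391 × 0.5219 = 0.228141
Relative intensity = 0.228141 / 0.373563 × 100 = 61.1

61.1%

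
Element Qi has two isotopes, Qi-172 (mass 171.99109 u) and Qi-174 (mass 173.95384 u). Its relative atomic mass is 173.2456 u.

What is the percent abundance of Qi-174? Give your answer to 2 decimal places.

With x = fraction of Qi-172 (so Qi-174 is 1 − x):
171.99109·x + 173.95384·(1 − x) = 173.2456
(171.99109 − 173.95384)·x = 173.2456 − 173.95384
x = -0.70824 / -1.96275 = 0.36084 → 36.08% Qi-172, 63.92% Qi-174.

63.92%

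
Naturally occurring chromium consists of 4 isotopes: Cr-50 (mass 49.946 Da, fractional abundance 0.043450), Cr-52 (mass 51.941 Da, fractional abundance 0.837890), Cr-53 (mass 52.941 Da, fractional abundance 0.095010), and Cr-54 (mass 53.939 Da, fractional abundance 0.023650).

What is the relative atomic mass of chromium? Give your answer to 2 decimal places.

Average mass = Σ (abundance × isotope mass) = 0.043450 × 49.946 + 0.837890 × 51.941 + 0.095010 × 52.941 + 0.023650 × 53.939
= 2.1702 + 43.5208 + 5.0299 + 1.2757 = 51.9966 Da

52.00 Da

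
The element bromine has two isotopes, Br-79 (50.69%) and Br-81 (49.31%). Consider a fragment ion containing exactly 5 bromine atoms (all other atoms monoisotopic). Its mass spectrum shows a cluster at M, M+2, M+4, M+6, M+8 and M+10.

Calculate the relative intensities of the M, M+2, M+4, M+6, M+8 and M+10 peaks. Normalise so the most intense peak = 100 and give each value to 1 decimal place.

10.6 : 51.4 : 100.0 : 97.3 : 47.3 : 9.2

The 5 Br atoms are independent, so intensities follow the terms of (0.5069 + 0.4931)^5.
P(M) = 0.5069^5 = 0.033467
P(M+2) = 5 × 0.5069^4 × 0.4931^1 = 0.162777
P(M+4) = 10 × 0.5069^3 × 0.4931^2 = 0.316692
P(M+6) = 10 × 0.5069^2 × 0.4931^3 = 0.308070
P(M+8) = 5 × 0.5069^1 × 0.4931^4 = 0.149842
P(M+10) = 0.4931^5 = 0.029152
The M+4 peak is largest (0.316692); scaling to 100 gives 10.6 : 51.4 : 100.0 : 97.3 : 47.3 : 9.2.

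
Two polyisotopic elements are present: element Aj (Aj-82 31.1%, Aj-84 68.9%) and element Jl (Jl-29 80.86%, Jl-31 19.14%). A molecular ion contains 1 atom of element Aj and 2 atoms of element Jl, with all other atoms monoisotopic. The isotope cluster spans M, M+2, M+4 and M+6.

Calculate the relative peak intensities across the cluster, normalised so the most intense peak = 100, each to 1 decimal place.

Element Aj pattern (n=1): 0.3110 : 0.6890
Element Jl pattern (n=2): 0.65383396 : 0.30953208 : 0.03663396
Convolve the two distributions (both contribute in 2-u steps):
  M: 0.3110×0.65383396 = 0.203342
  M+2: 0.3110×0.30953208 + 0.6890×0.65383396 = 0.546756
  M+4: 0.3110×0.03663396 + 0.6890×0.30953208 = 0.224661
  M+6: 0.6890×0.03663396 = 0.025241
Scale to base peak (0.546756) = 100: 37.2 : 100.0 : 41.1 : 4.6

37.2 : 100.0 : 41.1 : 4.6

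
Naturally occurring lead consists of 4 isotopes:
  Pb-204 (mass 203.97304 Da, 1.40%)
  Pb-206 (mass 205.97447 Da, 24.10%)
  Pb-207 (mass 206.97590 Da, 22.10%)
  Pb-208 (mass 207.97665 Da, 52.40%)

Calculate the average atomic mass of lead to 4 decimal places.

The abundance-weighted mean is 0.0140 × 203.97304 + 0.2410 × 205.97447 + 0.2210 × 206.97590 + 0.5240 × 207.97665
= 2.855623 + 49.639847 + 45.741674 + 108.979765 = 207.216909 Da

207.2169 Da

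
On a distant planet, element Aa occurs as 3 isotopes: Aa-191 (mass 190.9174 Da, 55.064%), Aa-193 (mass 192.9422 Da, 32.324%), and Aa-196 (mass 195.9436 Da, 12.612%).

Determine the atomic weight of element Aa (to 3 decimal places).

Ar = Σ fᵢ·mᵢ = 0.55064 × 190.9174 + 0.32324 × 192.9422 + 0.12612 × 195.9436
= 105.12676 + 62.36664 + 24.71241 = 192.20581 Da

192.206 Da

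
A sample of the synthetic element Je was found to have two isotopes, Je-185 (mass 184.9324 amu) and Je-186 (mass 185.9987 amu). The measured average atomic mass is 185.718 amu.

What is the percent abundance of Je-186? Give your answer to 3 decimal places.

Writing the weighted mean with unknown fraction x of Je-185:
184.9324·x + 185.9987·(1 − x) = 185.718
(184.9324 − 185.9987)·x = 185.718 − 185.9987
x = -0.2807 / -1.0663 = 0.26325 → 26.325% Je-185, 73.675% Je-186.

73.675%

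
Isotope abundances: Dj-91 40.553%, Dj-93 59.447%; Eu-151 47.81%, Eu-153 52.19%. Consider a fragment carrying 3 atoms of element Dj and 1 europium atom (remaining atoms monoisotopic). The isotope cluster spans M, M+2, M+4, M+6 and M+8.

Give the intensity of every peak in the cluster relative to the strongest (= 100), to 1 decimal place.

Element Dj pattern (n=3): 0.06669127 : 0.29328994 : 0.42993631 : 0.21008248
Europium pattern (n=1): 0.4781 : 0.5219
Convolve the two distributions (both contribute in 2-u steps):
  M: 0.06669127×0.4781 = 0.031885
  M+2: 0.06669127×0.5219 + 0.29328994×0.4781 = 0.175028
  M+4: 0.29328994×0.5219 + 0.42993631×0.4781 = 0.358621
  M+6: 0.42993631×0.5219 + 0.21008248×0.4781 = 0.324824
  M+8: 0.21008248×0.5219 = 0.109642
Scale to base peak (0.358621) = 100: 8.9 : 48.8 : 100.0 : 90.6 : 30.6

8.9 : 48.8 : 100.0 : 90.6 : 30.6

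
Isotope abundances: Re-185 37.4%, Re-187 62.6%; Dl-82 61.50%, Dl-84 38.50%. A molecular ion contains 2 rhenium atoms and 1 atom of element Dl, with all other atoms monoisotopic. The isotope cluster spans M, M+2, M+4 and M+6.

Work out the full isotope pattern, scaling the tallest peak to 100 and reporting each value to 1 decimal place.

20.4 : 81.1 : 100.0 : 35.8

Rhenium pattern (n=2): 0.139876 : 0.468248 : 0.391876
Element Dl pattern (n=1): 0.6150 : 0.3850
Convolve the two distributions (both contribute in 2-u steps):
  M: 0.139876×0.6150 = 0.086024
  M+2: 0.139876×0.3850 + 0.468248×0.6150 = 0.341825
  M+4: 0.468248×0.3850 + 0.391876×0.6150 = 0.421279
  M+6: 0.391876×0.3850 = 0.150872
Scale to base peak (0.421279) = 100: 20.4 : 81.1 : 100.0 : 35.8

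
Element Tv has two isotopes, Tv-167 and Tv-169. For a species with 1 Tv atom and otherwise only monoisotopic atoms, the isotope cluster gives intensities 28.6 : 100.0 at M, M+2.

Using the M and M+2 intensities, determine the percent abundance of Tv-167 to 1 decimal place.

22.2%

If p is the fraction of Tv that is Tv-167, then I(M+2)/I(M) = [C(1,1)·p^0·(1−p)] / p^1 = 1·(1−p)/p = 100.0/28.6 = 3.4965
(1−p)/p = 3.4965/1 = 3.4965  ⇒  p = 1/(1 + 3.4965) = 0.2224
Tv-167: 22.2%, Tv-169: 77.8%.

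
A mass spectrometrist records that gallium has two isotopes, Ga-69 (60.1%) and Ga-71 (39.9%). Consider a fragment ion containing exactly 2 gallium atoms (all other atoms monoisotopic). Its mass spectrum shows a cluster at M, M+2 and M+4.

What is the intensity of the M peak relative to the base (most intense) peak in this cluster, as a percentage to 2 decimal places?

Term probabilities: M 0.3612, M+2 0.4796, M+4 0.1592. Base peak = M+2.
P(M+2) = C(2,1) × 0.601^1 × 0.399^1 = 2 × 0.6010 × 0.3990 = 0.479598 (base)
P(M) = C(2,0) × 0.601^2 × 0.399^0 = 1 × 0.361201 × 1.0000 = 0.361201
Relative intensity = 0.361201 / 0.479598 × 100 = 75.31

75.31%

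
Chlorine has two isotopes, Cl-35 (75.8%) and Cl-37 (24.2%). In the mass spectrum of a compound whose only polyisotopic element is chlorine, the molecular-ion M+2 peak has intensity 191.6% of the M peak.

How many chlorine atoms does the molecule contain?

The M+2/M ratio from n Cl atoms is n · q/p = n · 0.242/0.758.
n = 1.916 × 0.758/0.242 = 6.00 ≈ 6

6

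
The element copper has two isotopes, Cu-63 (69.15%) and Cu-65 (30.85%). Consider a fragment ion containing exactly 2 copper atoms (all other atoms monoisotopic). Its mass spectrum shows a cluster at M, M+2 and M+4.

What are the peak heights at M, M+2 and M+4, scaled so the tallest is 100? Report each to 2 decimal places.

Each Cu atom is independently Cu-63 (p = 0.6915) or Cu-65 (q = 0.3085); the cluster is the binomial expansion (p + q)^2.
P(M) = 0.6915^2 = 0.478172
P(M+2) = 2 × 0.6915^1 × 0.3085^1 = 0.426656
P(M+4) = 0.3085^2 = 0.095172
The M peak is largest (0.478172); scaling to 100 gives 100.00 : 89.23 : 19.90.

100.00 : 89.23 : 19.90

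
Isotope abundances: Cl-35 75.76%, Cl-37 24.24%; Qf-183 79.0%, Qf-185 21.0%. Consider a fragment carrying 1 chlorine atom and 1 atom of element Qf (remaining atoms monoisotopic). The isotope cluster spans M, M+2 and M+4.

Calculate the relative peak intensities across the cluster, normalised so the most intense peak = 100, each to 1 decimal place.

100.0 : 58.6 : 8.5

Chlorine pattern (n=1): 0.7576 : 0.2424
Element Qf pattern (n=1): 0.7900 : 0.2100
Convolve the two distributions (both contribute in 2-u steps):
  M: 0.7576×0.7900 = 0.598504
  M+2: 0.7576×0.2100 + 0.2424×0.7900 = 0.350592
  M+4: 0.2424×0.2100 = 0.050904
Scale to base peak (0.598504) = 100: 100.0 : 58.6 : 8.5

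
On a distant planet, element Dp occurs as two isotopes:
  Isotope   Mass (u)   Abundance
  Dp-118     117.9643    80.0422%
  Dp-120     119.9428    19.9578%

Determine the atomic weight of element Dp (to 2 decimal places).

Average mass = Σ (abundance × isotope mass) = 0.800422 × 117.9643 + 0.199578 × 119.9428
= 94.42122 + 23.93794 = 118.35916 u

118.36 u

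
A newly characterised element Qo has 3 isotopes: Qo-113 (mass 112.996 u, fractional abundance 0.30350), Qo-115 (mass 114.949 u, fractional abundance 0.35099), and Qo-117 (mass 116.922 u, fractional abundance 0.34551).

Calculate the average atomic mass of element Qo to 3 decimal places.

115.038 u

Weight each isotope mass by its fractional abundance: 0.30350 × 112.996 + 0.35099 × 114.949 + 0.34551 × 116.922
= 34.2943 + 40.3459 + 40.3977 = 115.0379 u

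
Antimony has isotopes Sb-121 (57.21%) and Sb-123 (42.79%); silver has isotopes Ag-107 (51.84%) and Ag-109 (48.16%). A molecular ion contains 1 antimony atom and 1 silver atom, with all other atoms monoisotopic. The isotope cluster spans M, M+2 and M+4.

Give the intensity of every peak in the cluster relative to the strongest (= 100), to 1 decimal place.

59.6 : 100.0 : 41.4

Antimony pattern (n=1): 0.5721 : 0.4279
Silver pattern (n=1): 0.5184 : 0.4816
Convolve the two distributions (both contribute in 2-u steps):
  M: 0.5721×0.5184 = 0.296577
  M+2: 0.5721×0.4816 + 0.4279×0.5184 = 0.497347
  M+4: 0.4279×0.4816 = 0.206077
Scale to base peak (0.497347) = 100: 59.6 : 100.0 : 41.4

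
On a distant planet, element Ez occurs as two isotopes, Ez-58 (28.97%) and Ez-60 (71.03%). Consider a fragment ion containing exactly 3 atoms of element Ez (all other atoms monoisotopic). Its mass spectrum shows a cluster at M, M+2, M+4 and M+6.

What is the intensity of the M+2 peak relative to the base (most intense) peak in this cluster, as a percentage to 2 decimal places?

40.79%

Binomial terms of (0.2897 + 0.7103)^3: M 0.0243, M+2 0.1788, M+4 0.4385, M+6 0.3584 → M+4 is the base peak.
P(M+4) = C(3,2) × 0.2897^1 × 0.7103^2 = 3 × 0.2897 × 0.50452609 = 0.438484 (base)
P(M+2) = C(3,1) × 0.2897^2 × 0.7103^1 = 3 × 0.08392609 × 0.7103 = 0.178838
Relative intensity = 0.178838 / 0.438484 × 100 = 40.79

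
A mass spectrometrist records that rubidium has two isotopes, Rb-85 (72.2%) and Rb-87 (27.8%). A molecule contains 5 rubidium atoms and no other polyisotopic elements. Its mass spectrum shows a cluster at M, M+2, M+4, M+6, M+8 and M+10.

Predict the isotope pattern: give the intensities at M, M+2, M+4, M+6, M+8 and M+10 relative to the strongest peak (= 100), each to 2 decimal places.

51.94 : 100.00 : 77.01 : 29.65 : 5.71 : 0.44

Expanding (0.722 + 0.278)^5:
P(M) = 0.722^5 = 0.196194
P(M+2) = 5 × 0.722^4 × 0.278^1 = 0.377714
P(M+4) = 10 × 0.722^3 × 0.278^2 = 0.290872
P(M+6) = 10 × 0.722^2 × 0.278^3 = 0.111998
P(M+8) = 5 × 0.722^1 × 0.278^4 = 0.021562
P(M+10) = 0.278^5 = 0.001660
The M+2 peak is largest (0.377714); scaling to 100 gives 51.94 : 100.00 : 77.01 : 29.65 : 5.71 : 0.44.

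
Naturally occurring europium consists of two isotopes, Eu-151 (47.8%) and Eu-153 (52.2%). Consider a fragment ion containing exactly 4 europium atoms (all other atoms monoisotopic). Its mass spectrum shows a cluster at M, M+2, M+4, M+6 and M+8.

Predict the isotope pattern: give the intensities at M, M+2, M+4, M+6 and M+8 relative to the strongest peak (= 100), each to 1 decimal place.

14.0 : 61.0 : 100.0 : 72.8 : 19.9

Each Eu atom is independently Eu-151 (p = 0.478) or Eu-153 (q = 0.522); the cluster is the binomial expansion (p + q)^4.
P(M) = 0.478^4 = 0.052205
P(M+2) = 4 × 0.478^3 × 0.522^1 = 0.228042
P(M+4) = 6 × 0.478^2 × 0.522^2 = 0.373549
P(M+6) = 4 × 0.478^1 × 0.522^3 = 0.271956
P(M+8) = 0.522^4 = 0.074248
The M+4 peak is largest (0.373549); scaling to 100 gives 14.0 : 61.0 : 100.0 : 72.8 : 19.9.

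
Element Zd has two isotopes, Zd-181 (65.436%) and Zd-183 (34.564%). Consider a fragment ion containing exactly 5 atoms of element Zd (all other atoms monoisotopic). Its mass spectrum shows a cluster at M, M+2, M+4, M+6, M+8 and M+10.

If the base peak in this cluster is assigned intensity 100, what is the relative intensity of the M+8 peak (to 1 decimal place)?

(0.65436 + 0.34564)^5 gives M 0.1200, M+2 0.3169, M+4 0.3347, M+6 0.1768, M+8 0.0467, M+10 0.0049; the largest is M+4.
P(M+4) = C(5,2) × 0.65436^3 × 0.34564^2 = 10 × 0.28018845 × 0.11946701 = 0.334733 (base)
P(M+8) = C(5,4) × 0.65436^1 × 0.34564^4 = 5 × 0.65436 × 0.01427237 = 0.046696
Relative intensity = 0.046696 / 0.334733 × 100 = 14.0

14.0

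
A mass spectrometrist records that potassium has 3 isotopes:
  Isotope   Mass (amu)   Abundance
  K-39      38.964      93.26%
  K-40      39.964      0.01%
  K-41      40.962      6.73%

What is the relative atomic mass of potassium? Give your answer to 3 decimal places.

39.099 amu

Average mass = Σ (abundance × isotope mass) = 0.9326 × 38.964 + 0.0001 × 39.964 + 0.0673 × 40.962
= 36.3378 + 0.0040 + 2.7567 = 39.0985 amu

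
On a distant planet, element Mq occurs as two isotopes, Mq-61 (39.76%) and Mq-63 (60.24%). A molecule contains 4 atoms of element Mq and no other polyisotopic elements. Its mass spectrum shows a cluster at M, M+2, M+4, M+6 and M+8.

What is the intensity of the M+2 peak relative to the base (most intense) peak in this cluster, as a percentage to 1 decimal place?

43.6%

Term probabilities: M 0.0250, M+2 0.1515, M+4 0.3442, M+6 0.3477, M+8 0.1317. Base peak = M+6.
P(M+6) = C(4,3) × 0.3976^1 × 0.6024^3 = 4 × 0.3976 × 0.21860238 = 0.347665 (base)
P(M+2) = C(4,1) × 0.3976^3 × 0.6024^1 = 4 × 0.0628549 × 0.6024 = 0.151455
Relative intensity = 0.151455 / 0.347665 × 100 = 43.6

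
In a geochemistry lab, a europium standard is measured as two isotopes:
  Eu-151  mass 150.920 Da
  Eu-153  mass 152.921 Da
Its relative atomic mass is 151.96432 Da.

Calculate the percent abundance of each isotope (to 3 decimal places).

Eu-151: 47.810%, Eu-153: 52.190%

With x = fraction of Eu-151 (so Eu-153 is 1 − x):
150.920·x + 152.921·(1 − x) = 151.96432
(150.920 − 152.921)·x = 151.96432 − 152.921
x = -0.95668 / -2.001 = 0.47810 → 47.810% Eu-151, 52.190% Eu-153.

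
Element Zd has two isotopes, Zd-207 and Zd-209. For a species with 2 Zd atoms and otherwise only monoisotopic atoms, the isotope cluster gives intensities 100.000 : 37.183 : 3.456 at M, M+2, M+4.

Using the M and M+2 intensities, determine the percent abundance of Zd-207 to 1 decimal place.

84.3%

Write p for the Zd-207 fraction. I(M+2)/I(M) = [C(2,1)·p^1·(1−p)] / p^2 = 2·(1−p)/p = 37.183/100.000 = 0.3718
(1−p)/p = 0.3718/2 = 0.1859  ⇒  p = 1/(1 + 0.1859) = 0.8432
Zd-207: 84.3%, Zd-209: 15.7%.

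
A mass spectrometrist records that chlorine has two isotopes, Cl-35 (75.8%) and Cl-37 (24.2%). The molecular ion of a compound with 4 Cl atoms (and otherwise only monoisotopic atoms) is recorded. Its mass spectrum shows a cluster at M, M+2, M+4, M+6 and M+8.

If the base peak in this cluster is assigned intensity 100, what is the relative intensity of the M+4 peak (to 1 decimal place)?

Term probabilities: M 0.3301, M+2 0.4216, M+4 0.2019, M+6 0.0430, M+8 0.0034. Base peak = M+2.
P(M+2) = C(4,1) × 0.758^3 × 0.242^1 = 4 × 0.43551951 × 0.2420 = 0.421583 (base)
P(M+4) = C(4,2) × 0.758^2 × 0.242^2 = 6 × 0.574564 × 0.058564 = 0.201893
Relative intensity = 0.201893 / 0.421583 × 100 = 47.9

47.9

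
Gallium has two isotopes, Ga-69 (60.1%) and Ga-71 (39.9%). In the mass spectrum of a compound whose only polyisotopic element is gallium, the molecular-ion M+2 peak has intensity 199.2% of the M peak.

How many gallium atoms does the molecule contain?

3

For n independent Ga atoms, I(M+2)/I(M) = n · (abundance Ga-71) / (abundance Ga-69) = n · 0.399/0.601.
n = 1.992 × 0.601/0.399 = 3.00 ≈ 3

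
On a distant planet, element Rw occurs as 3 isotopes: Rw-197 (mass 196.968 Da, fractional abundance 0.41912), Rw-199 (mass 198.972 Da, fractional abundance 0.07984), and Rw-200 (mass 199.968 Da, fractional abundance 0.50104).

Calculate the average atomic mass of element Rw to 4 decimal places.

The abundance-weighted mean is 0.41912 × 196.968 + 0.07984 × 198.972 + 0.50104 × 199.968
= 82.55323 + 15.88592 + 100.19197 = 198.63112 Da

198.6311 Da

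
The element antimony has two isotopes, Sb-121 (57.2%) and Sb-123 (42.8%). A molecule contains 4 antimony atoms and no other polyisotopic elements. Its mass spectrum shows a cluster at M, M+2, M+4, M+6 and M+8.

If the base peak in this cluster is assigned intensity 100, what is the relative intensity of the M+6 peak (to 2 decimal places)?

49.88

Term probabilities: M 0.1070, M+2 0.3204, M+4 0.3596, M+6 0.1794, M+8 0.0336. Base peak = M+4.
P(M+4) = C(4,2) × 0.572^2 × 0.428^2 = 6 × 0.327184 × 0.183184 = 0.359609 (base)
P(M+6) = C(4,3) × 0.572^1 × 0.428^3 = 4 × 0.5720 × 0.07840275 = 0.179385
Relative intensity = 0.179385 / 0.359609 × 100 = 49.88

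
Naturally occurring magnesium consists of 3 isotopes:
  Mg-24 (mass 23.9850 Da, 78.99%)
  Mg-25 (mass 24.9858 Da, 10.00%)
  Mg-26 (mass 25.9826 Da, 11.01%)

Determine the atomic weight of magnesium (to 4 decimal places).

Average mass = Σ (abundance × isotope mass) = 0.7899 × 23.9850 + 0.1000 × 24.9858 + 0.1101 × 25.9826
= 18.94575 + 2.49858 + 2.86068 = 24.30501 Da

24.3050 Da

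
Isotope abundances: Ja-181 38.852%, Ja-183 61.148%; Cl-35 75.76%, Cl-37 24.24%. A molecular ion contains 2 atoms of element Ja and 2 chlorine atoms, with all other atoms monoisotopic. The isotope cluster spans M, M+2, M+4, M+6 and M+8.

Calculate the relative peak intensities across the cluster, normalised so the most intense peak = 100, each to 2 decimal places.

Element Ja pattern (n=2): 0.15094779 : 0.47514442 : 0.37390779
Chlorine pattern (n=2): 0.57395776 : 0.36728448 : 0.05875776
Convolve the two distributions (both contribute in 2-u steps):
  M: 0.15094779×0.57395776 = 0.086638
  M+2: 0.15094779×0.36728448 + 0.47514442×0.57395776 = 0.328154
  M+4: 0.15094779×0.05875776 + 0.47514442×0.36728448 + 0.37390779×0.57395776 = 0.397990
  M+6: 0.47514442×0.05875776 + 0.37390779×0.36728448 = 0.165249
  M+8: 0.37390779×0.05875776 = 0.021970
Scale to base peak (0.397990) = 100: 21.77 : 82.45 : 100.00 : 41.52 : 5.52

21.77 : 82.45 : 100.00 : 41.52 : 5.52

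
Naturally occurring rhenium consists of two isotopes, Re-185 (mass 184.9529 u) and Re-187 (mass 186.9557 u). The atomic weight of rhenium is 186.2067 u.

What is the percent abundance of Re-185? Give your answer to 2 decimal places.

37.40%

Writing the weighted mean with unknown fraction x of Re-185:
184.9529·x + 186.9557·(1 − x) = 186.2067
(184.9529 − 186.9557)·x = 186.2067 − 186.9557
x = -0.7490 / -2.0028 = 0.37398 → 37.40% Re-185, 62.60% Re-187.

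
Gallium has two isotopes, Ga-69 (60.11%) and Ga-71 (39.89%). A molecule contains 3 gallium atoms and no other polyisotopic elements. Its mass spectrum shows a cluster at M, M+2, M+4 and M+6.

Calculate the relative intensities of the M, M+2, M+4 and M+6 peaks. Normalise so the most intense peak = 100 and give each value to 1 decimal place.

The 3 Ga atoms are independent, so intensities follow the terms of (0.6011 + 0.3989)^3.
P(M) = 0.6011^3 = 0.217190
P(M+2) = 3 × 0.6011^2 × 0.3989^1 = 0.432393
P(M+4) = 3 × 0.6011^1 × 0.3989^2 = 0.286943
P(M+6) = 0.3989^3 = 0.063473
The M+2 peak is largest (0.432393); scaling to 100 gives 50.2 : 100.0 : 66.4 : 14.7.

50.2 : 100.0 : 66.4 : 14.7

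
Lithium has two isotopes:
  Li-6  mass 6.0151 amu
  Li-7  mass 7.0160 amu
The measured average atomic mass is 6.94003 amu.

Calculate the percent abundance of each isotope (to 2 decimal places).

Let x be the fractional abundance of Li-6; then Li-7 has abundance 1 − x.
6.0151·x + 7.0160·(1 − x) = 6.94003
(6.0151 − 7.0160)·x = 6.94003 − 7.0160
x = -0.07597 / -1.0009 = 0.07590 → 7.59% Li-6, 92.41% Li-7.

Li-6: 7.59%, Li-7: 92.41%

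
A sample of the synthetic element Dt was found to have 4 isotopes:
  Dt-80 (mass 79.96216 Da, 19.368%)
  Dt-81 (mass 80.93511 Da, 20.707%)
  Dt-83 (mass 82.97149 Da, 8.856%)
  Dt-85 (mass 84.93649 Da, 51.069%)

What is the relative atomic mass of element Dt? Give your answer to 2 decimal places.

The abundance-weighted mean is 0.19368 × 79.96216 + 0.20707 × 80.93511 + 0.08856 × 82.97149 + 0.51069 × 84.93649
= 15.487071 + 16.759233 + 7.347955 + 43.376216 = 82.970475 Da

82.97 Da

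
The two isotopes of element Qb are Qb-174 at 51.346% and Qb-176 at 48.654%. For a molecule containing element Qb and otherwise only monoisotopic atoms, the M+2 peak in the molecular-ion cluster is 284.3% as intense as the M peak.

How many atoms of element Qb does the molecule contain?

3

For n independent Qb atoms, I(M+2)/I(M) = n · (abundance Qb-176) / (abundance Qb-174) = n · 0.48654/0.51346.
n = 2.843 × 0.51346/0.48654 = 3.00 ≈ 3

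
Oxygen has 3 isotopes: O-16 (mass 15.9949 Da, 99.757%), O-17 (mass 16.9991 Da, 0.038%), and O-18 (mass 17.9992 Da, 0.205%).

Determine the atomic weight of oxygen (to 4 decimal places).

15.9994 Da

The abundance-weighted mean is 0.99757 × 15.9949 + 0.00038 × 16.9991 + 0.00205 × 17.9992
= 15.95603 + 0.00646 + 0.03690 = 15.99939 Da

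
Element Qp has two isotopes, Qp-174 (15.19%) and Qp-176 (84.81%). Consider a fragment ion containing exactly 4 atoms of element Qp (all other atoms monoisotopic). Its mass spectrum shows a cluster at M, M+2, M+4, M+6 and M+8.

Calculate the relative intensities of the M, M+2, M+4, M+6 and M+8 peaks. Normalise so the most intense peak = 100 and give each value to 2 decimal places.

0.10 : 2.30 : 19.25 : 71.64 : 100.00

The 4 Qp atoms are independent, so intensities follow the terms of (0.1519 + 0.8481)^4.
P(M) = 0.1519^4 = 0.000532
P(M+2) = 4 × 0.1519^3 × 0.8481^1 = 0.011890
P(M+4) = 6 × 0.1519^2 × 0.8481^2 = 0.099577
P(M+6) = 4 × 0.1519^1 × 0.8481^3 = 0.370646
P(M+8) = 0.8481^4 = 0.517355
The M+8 peak is largest (0.517355); scaling to 100 gives 0.10 : 2.30 : 19.25 : 71.64 : 100.00.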